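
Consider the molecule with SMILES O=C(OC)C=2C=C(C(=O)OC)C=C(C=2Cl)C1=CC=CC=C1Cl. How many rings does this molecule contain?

In SMILES, each pair of matching ring-closure digits denotes one ring-closing bond; the number of such bonds equals the number of independent rings.
Ring-closure bonds here: 2.

2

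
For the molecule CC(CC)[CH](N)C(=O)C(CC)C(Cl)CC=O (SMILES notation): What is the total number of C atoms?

Count every carbon token in the SMILES (each C, including those in ring-closure positions and inside branches).
Carbon count: 12.

12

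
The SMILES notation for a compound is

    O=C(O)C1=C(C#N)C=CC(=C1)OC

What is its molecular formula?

Walk through each heavy atom and fill implicit hydrogens from standard valence (C 4, N 3, O 2, S 2, halogen 1):
  atom 1: O, bond orders sum to 2 (valence 2) → 0 H
  atom 2: C, bond orders sum to 4 (valence 4) → 0 H
  atom 3: O, bond orders sum to 1 (valence 2) → 1 H
  atom 4: C, bond orders sum to 4 (valence 4) → 0 H
  atom 5: C, bond orders sum to 4 (valence 4) → 0 H
  atom 6: C, bond orders sum to 4 (valence 4) → 0 H
  atom 7: N, bond orders sum to 3 (valence 3) → 0 H
  atom 8: C, bond orders sum to 3 (valence 4) → 1 H
  atom 9: C, bond orders sum to 3 (valence 4) → 1 H
  atom 10: C, bond orders sum to 4 (valence 4) → 0 H
  atom 11: C, bond orders sum to 3 (valence 4) → 1 H
  atom 12: O, bond orders sum to 2 (valence 2) → 0 H
  atom 13: C, bond orders sum to 1 (valence 4) → 3 H
Totals → C:9, H:7, N:1, O:3.
In Hill order: C9H7NO3.

C9H7NO3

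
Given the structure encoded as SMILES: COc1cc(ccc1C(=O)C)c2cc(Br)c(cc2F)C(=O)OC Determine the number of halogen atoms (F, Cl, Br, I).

Halogen atoms appear at heavy-atom positions 15, 19 (1×Br, 1×F).
Other groups present: 1 ester, 1 ether, 1 ketone.
Halogen count: 2.

2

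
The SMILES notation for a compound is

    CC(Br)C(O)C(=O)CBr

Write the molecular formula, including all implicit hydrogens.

Walk through each heavy atom and fill implicit hydrogens from standard valence (C 4, N 3, O 2, S 2, halogen 1):
  atom 1: C, bond orders sum to 1 (valence 4) → 3 H
  atom 2: C, bond orders sum to 3 (valence 4) → 1 H
  atom 3: Br (halogen, monovalent) → 0 H
  atom 4: C, bond orders sum to 3 (valence 4) → 1 H
  atom 5: O, bond orders sum to 1 (valence 2) → 1 H
  atom 6: C, bond orders sum to 4 (valence 4) → 0 H
  atom 7: O, bond orders sum to 2 (valence 2) → 0 H
  atom 8: C, bond orders sum to 2 (valence 4) → 2 H
  atom 9: Br (halogen, monovalent) → 0 H
Totals → C:5, H:8, Br:2, O:2.

C5H8Br2O2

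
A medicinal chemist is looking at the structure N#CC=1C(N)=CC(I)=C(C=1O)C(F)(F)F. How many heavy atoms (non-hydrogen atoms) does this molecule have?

Every atom symbol written in the SMILES (organic subset) is one heavy atom; implicit H are not written.
Heavy atoms by element → C:8, F:3, I:1, N:2, O:1.
Total: 15.

15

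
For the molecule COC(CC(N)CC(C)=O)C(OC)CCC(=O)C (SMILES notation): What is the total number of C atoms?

13

Count every carbon token in the SMILES (each C, including those in ring-closure positions and inside branches).
Carbon count: 13.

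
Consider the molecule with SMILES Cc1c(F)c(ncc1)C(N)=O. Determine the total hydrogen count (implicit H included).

Walk through each heavy atom and fill implicit hydrogens from standard valence (C 4, N 3, O 2, S 2, halogen 1); for lowercase aromatic atoms, an aromatic c carries 1 H when it has two neighbours and 0 H with three, and aromatic n carries 0 H:
  atom 1: C, bond orders sum to 1 (valence 4) → 3 H
  atom 2: aromatic c, 3 neighbours → 0 H
  atom 3: aromatic c, 3 neighbours → 0 H
  atom 4: F (halogen, monovalent) → 0 H
  atom 5: aromatic c, 3 neighbours → 0 H
  atom 6: aromatic n, 2 neighbours → 0 H
  atom 7: aromatic c, 2 neighbours → 1 H
  atom 8: aromatic c, 2 neighbours → 1 H
  atom 9: C, bond orders sum to 4 (valence 4) → 0 H
  atom 10: N, bond orders sum to 1 (valence 3) → 2 H
  atom 11: O, bond orders sum to 2 (valence 2) → 0 H
Total hydrogens: 7.

7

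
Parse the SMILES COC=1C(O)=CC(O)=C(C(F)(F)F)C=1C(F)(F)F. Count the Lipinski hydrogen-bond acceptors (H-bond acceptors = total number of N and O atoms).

3

N atoms: 0; O atoms: 3.
Lipinski HBA = 0 + 3 = 3.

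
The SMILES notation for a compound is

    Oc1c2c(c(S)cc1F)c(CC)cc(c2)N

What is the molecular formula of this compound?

Walk through each heavy atom and fill implicit hydrogens from standard valence (C 4, N 3, O 2, S 2, halogen 1); for lowercase aromatic atoms, an aromatic c carries 1 H when it has two neighbours and 0 H with three, and aromatic n carries 0 H:
  atom 1: O, bond orders sum to 1 (valence 2) → 1 H
  atom 2: aromatic c, 3 neighbours → 0 H
  atom 3: aromatic c, 3 neighbours → 0 H
  atom 4: aromatic c, 3 neighbours → 0 H
  atom 5: aromatic c, 3 neighbours → 0 H
  atom 6: S, bond orders sum to 1 (valence 2) → 1 H
  atom 7: aromatic c, 2 neighbours → 1 H
  atom 8: aromatic c, 3 neighbours → 0 H
  atom 9: F (halogen, monovalent) → 0 H
  atom 10: aromatic c, 3 neighbours → 0 H
  atom 11: C, bond orders sum to 2 (valence 4) → 2 H
  atom 12: C, bond orders sum to 1 (valence 4) → 3 H
  atom 13: aromatic c, 2 neighbours → 1 H
  atom 14: aromatic c, 3 neighbours → 0 H
  atom 15: aromatic c, 2 neighbours → 1 H
  atom 16: N, bond orders sum to 1 (valence 3) → 2 H
Totals → C:12, H:12, F:1, N:1, O:1, S:1.
In Hill order: C12H12FNOS.

C12H12FNOS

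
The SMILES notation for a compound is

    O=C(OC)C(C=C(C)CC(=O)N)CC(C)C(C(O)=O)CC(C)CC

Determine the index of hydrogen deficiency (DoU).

4

Degree of unsaturation = (number of rings) + (number of π bonds).
Ring closures in the SMILES: 0.
π bonds: 4 double bonds (each 1 DoU) → 4 DoU from unsaturation.
Total DoU = 0 + 4 = 4.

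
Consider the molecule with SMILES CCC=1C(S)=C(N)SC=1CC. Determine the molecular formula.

Walk through each heavy atom and fill implicit hydrogens from standard valence (C 4, N 3, O 2, S 2, halogen 1):
  atom 1: C, bond orders sum to 1 (valence 4) → 3 H
  atom 2: C, bond orders sum to 2 (valence 4) → 2 H
  atom 3: C, bond orders sum to 4 (valence 4) → 0 H
  atom 4: C, bond orders sum to 4 (valence 4) → 0 H
  atom 5: S, bond orders sum to 1 (valence 2) → 1 H
  atom 6: C, bond orders sum to 4 (valence 4) → 0 H
  atom 7: N, bond orders sum to 1 (valence 3) → 2 H
  atom 8: S, bond orders sum to 2 (valence 2) → 0 H
  atom 9: C, bond orders sum to 4 (valence 4) → 0 H
  atom 10: C, bond orders sum to 2 (valence 4) → 2 H
  atom 11: C, bond orders sum to 1 (valence 4) → 3 H
Totals → C:8, H:13, N:1, S:2.

C8H13NS2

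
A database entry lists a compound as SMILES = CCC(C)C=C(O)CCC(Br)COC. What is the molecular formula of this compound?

Walk through each heavy atom and fill implicit hydrogens from standard valence (C 4, N 3, O 2, S 2, halogen 1):
  atom 1: C, bond orders sum to 1 (valence 4) → 3 H
  atom 2: C, bond orders sum to 2 (valence 4) → 2 H
  atom 3: C, bond orders sum to 3 (valence 4) → 1 H
  atom 4: C, bond orders sum to 1 (valence 4) → 3 H
  atom 5: C, bond orders sum to 3 (valence 4) → 1 H
  atom 6: C, bond orders sum to 4 (valence 4) → 0 H
  atom 7: O, bond orders sum to 1 (valence 2) → 1 H
  atom 8: C, bond orders sum to 2 (valence 4) → 2 H
  atom 9: C, bond orders sum to 2 (valence 4) → 2 H
  atom 10: C, bond orders sum to 3 (valence 4) → 1 H
  atom 11: Br (halogen, monovalent) → 0 H
  atom 12: C, bond orders sum to 2 (valence 4) → 2 H
  atom 13: O, bond orders sum to 2 (valence 2) → 0 H
  atom 14: C, bond orders sum to 1 (valence 4) → 3 H
Totals → C:11, H:21, Br:1, O:2.

C11H21BrO2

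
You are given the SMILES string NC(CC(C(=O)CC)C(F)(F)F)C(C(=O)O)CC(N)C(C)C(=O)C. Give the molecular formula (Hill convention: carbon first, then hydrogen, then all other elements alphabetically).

C15H25F3N2O4

Walk through each heavy atom and fill implicit hydrogens from standard valence (C 4, N 3, O 2, S 2, halogen 1):
  atom 1: N, bond orders sum to 1 (valence 3) → 2 H
  atom 2: C, bond orders sum to 3 (valence 4) → 1 H
  atom 3: C, bond orders sum to 2 (valence 4) → 2 H
  atom 4: C, bond orders sum to 3 (valence 4) → 1 H
  atom 5: C, bond orders sum to 4 (valence 4) → 0 H
  atom 6: O, bond orders sum to 2 (valence 2) → 0 H
  atom 7: C, bond orders sum to 2 (valence 4) → 2 H
  atom 8: C, bond orders sum to 1 (valence 4) → 3 H
  atom 9: C, bond orders sum to 4 (valence 4) → 0 H
  atom 10: F (halogen, monovalent) → 0 H
  atom 11: F (halogen, monovalent) → 0 H
  atom 12: F (halogen, monovalent) → 0 H
  atom 13: C, bond orders sum to 3 (valence 4) → 1 H
  atom 14: C, bond orders sum to 4 (valence 4) → 0 H
  atom 15: O, bond orders sum to 2 (valence 2) → 0 H
  atom 16: O, bond orders sum to 1 (valence 2) → 1 H
  atom 17: C, bond orders sum to 2 (valence 4) → 2 H
  atom 18: C, bond orders sum to 3 (valence 4) → 1 H
  atom 19: N, bond orders sum to 1 (valence 3) → 2 H
  atom 20: C, bond orders sum to 3 (valence 4) → 1 H
  atom 21: C, bond orders sum to 1 (valence 4) → 3 H
  atom 22: C, bond orders sum to 4 (valence 4) → 0 H
  atom 23: O, bond orders sum to 2 (valence 2) → 0 H
  atom 24: C, bond orders sum to 1 (valence 4) → 3 H
Totals → C:15, H:25, F:3, N:2, O:4.
In Hill order: C15H25F3N2O4.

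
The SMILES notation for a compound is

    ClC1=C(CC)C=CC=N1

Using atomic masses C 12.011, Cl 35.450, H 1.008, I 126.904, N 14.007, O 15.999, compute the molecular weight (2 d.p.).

141.60 g/mol

First, the molecular formula is C7H8ClN (counting implicit H from valence).
  C: 7 × 12.011 = 84.077
  Cl: 1 × 35.450 = 35.450
  H: 8 × 1.008 = 8.064
  N: 1 × 14.007 = 14.007
Sum: 7×12.011 + 1×35.450 + 8×1.008 + 1×14.007 = 141.598 → 141.60 g/mol.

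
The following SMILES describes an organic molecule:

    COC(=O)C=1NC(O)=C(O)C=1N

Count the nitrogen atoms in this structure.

2

Scan the SMILES for N atoms (remember two-letter symbols like Cl and Br are single atoms).
Nitrogen count: 2.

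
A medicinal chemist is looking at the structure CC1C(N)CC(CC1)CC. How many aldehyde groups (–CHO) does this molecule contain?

Scan the SMILES for the aldehyde motif — none present.
Groups that are present: 1 primary amine.

0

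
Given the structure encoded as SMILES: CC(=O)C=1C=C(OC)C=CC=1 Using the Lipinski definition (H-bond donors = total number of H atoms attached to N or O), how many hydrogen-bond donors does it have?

0

Donors: find every N or O and count the H atoms it carries.
  atom 3 (O): bond orders sum to 2 → 0 H
  atom 7 (O): bond orders sum to 2 → 0 H
Lipinski HBD = 0.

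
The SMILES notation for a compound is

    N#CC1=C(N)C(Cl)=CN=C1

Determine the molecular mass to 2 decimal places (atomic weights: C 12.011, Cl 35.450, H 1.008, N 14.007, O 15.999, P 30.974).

153.57 g/mol

First, the molecular formula is C6H4ClN3 (counting implicit H from valence).
  C: 6 × 12.011 = 72.066
  Cl: 1 × 35.450 = 35.450
  H: 4 × 1.008 = 4.032
  N: 3 × 14.007 = 42.021
Sum: 6×12.011 + 1×35.450 + 4×1.008 + 3×14.007 = 153.569 → 153.57 g/mol.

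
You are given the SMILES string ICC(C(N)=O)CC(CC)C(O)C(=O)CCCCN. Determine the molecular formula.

C13H25IN2O3

Walk through each heavy atom and fill implicit hydrogens from standard valence (C 4, N 3, O 2, S 2, halogen 1):
  atom 1: I (halogen, monovalent) → 0 H
  atom 2: C, bond orders sum to 2 (valence 4) → 2 H
  atom 3: C, bond orders sum to 3 (valence 4) → 1 H
  atom 4: C, bond orders sum to 4 (valence 4) → 0 H
  atom 5: N, bond orders sum to 1 (valence 3) → 2 H
  atom 6: O, bond orders sum to 2 (valence 2) → 0 H
  atom 7: C, bond orders sum to 2 (valence 4) → 2 H
  atom 8: C, bond orders sum to 3 (valence 4) → 1 H
  atom 9: C, bond orders sum to 2 (valence 4) → 2 H
  atom 10: C, bond orders sum to 1 (valence 4) → 3 H
  atom 11: C, bond orders sum to 3 (valence 4) → 1 H
  atom 12: O, bond orders sum to 1 (valence 2) → 1 H
  atom 13: C, bond orders sum to 4 (valence 4) → 0 H
  atom 14: O, bond orders sum to 2 (valence 2) → 0 H
  atom 15: C, bond orders sum to 2 (valence 4) → 2 H
  atom 16: C, bond orders sum to 2 (valence 4) → 2 H
  atom 17: C, bond orders sum to 2 (valence 4) → 2 H
  atom 18: C, bond orders sum to 2 (valence 4) → 2 H
  atom 19: N, bond orders sum to 1 (valence 3) → 2 H
Totals → C:13, H:25, I:1, N:2, O:3.
In Hill order: C13H25IN2O3.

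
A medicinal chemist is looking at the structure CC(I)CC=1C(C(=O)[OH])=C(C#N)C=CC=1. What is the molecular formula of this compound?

C11H10INO2

Walk through each heavy atom and fill implicit hydrogens from standard valence (C 4, N 3, O 2, S 2, halogen 1):
  atom 1: C, bond orders sum to 1 (valence 4) → 3 H
  atom 2: C, bond orders sum to 3 (valence 4) → 1 H
  atom 3: I (halogen, monovalent) → 0 H
  atom 4: C, bond orders sum to 2 (valence 4) → 2 H
  atom 5: C, bond orders sum to 4 (valence 4) → 0 H
  atom 6: C, bond orders sum to 4 (valence 4) → 0 H
  atom 7: C, bond orders sum to 4 (valence 4) → 0 H
  atom 8: O, bond orders sum to 2 (valence 2) → 0 H
  atom 9: O with explicit H count 1
  atom 10: C, bond orders sum to 4 (valence 4) → 0 H
  atom 11: C, bond orders sum to 4 (valence 4) → 0 H
  atom 12: N, bond orders sum to 3 (valence 3) → 0 H
  atom 13: C, bond orders sum to 3 (valence 4) → 1 H
  atom 14: C, bond orders sum to 3 (valence 4) → 1 H
  atom 15: C, bond orders sum to 3 (valence 4) → 1 H
Totals → C:11, H:10, I:1, N:1, O:2.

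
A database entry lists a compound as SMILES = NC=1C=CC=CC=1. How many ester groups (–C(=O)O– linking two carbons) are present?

0

Scan the SMILES for the ester motif — none present.
Groups that are present: 1 primary amine.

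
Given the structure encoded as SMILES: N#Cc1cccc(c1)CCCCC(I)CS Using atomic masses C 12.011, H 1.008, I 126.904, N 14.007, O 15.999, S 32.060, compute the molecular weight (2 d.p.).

345.24 g/mol

First, the molecular formula is C13H16INS (counting implicit H from valence).
  C: 13 × 12.011 = 156.143
  H: 16 × 1.008 = 16.128
  I: 1 × 126.904 = 126.904
  N: 1 × 14.007 = 14.007
  S: 1 × 32.060 = 32.060
Sum: 13×12.011 + 16×1.008 + 1×126.904 + 1×14.007 + 1×32.060 = 345.242 → 345.24 g/mol.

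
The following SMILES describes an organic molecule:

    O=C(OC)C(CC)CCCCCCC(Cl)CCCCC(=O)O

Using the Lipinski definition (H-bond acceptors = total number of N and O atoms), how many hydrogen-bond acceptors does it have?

4

N atoms: 0; O atoms: 4.
Lipinski HBA = 0 + 4 = 4.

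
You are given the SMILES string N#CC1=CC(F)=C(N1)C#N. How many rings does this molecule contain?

1

In SMILES, each pair of matching ring-closure digits denotes one ring-closing bond; the number of such bonds equals the number of independent rings.
Ring-closure bonds here: 1.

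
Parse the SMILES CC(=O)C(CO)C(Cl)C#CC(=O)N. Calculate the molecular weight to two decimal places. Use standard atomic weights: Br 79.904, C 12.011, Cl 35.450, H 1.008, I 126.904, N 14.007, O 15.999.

First, the molecular formula is C8H10ClNO3 (counting implicit H from valence).
  C: 8 × 12.011 = 96.088
  Cl: 1 × 35.450 = 35.450
  H: 10 × 1.008 = 10.080
  N: 1 × 14.007 = 14.007
  O: 3 × 15.999 = 47.997
Sum: 8×12.011 + 1×35.450 + 10×1.008 + 1×14.007 + 3×15.999 = 203.622 → 203.62 g/mol.

203.62 g/mol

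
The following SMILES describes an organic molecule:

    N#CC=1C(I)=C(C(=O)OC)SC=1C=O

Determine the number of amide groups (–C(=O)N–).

0

Scan the SMILES for the amide motif — none present.
Groups that are present: 1 aldehyde, 1 ester, 1 nitrile.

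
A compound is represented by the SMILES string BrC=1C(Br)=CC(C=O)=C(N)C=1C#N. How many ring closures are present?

1

In SMILES, each pair of matching ring-closure digits denotes one ring-closing bond; the number of such bonds equals the number of independent rings.
Ring-closure bonds here: 1.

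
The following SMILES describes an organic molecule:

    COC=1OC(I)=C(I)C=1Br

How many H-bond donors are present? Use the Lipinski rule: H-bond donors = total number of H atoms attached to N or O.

Donors: find every N or O and count the H atoms it carries.
  atom 2 (O): bond orders sum to 2 → 0 H
  atom 4 (O): bond orders sum to 2 → 0 H
Lipinski HBD = 0.

0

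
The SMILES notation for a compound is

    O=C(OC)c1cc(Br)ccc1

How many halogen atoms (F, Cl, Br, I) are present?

1

Halogen atoms appear at heavy-atom position 8 (1×Br).
Other groups present: 1 ester.
Halogen count: 1.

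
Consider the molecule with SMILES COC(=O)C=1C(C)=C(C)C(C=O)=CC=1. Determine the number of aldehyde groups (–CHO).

The aldehyde motif appears at heavy-atom position 11 in the SMILES.
Other groups present: 1 ester.
Aldehyde count: 1.

1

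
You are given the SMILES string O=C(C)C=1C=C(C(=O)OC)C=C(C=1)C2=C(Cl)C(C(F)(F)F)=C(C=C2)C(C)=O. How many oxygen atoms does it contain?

Scan the SMILES for O atoms (remember two-letter symbols like Cl and Br are single atoms).
Oxygen count: 4.

4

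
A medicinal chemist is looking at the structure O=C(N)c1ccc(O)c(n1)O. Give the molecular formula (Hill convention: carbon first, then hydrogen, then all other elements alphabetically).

C6H6N2O3

Walk through each heavy atom and fill implicit hydrogens from standard valence (C 4, N 3, O 2, S 2, halogen 1); for lowercase aromatic atoms, an aromatic c carries 1 H when it has two neighbours and 0 H with three, and aromatic n carries 0 H:
  atom 1: O, bond orders sum to 2 (valence 2) → 0 H
  atom 2: C, bond orders sum to 4 (valence 4) → 0 H
  atom 3: N, bond orders sum to 1 (valence 3) → 2 H
  atom 4: aromatic c, 3 neighbours → 0 H
  atom 5: aromatic c, 2 neighbours → 1 H
  atom 6: aromatic c, 2 neighbours → 1 H
  atom 7: aromatic c, 3 neighbours → 0 H
  atom 8: O, bond orders sum to 1 (valence 2) → 1 H
  atom 9: aromatic c, 3 neighbours → 0 H
  atom 10: aromatic n, 2 neighbours → 0 H
  atom 11: O, bond orders sum to 1 (valence 2) → 1 H
Totals → C:6, H:6, N:2, O:3.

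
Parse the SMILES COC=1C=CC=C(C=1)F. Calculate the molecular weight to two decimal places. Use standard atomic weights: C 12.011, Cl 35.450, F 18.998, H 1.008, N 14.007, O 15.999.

First, the molecular formula is C7H7FO (counting implicit H from valence).
  C: 7 × 12.011 = 84.077
  F: 1 × 18.998 = 18.998
  H: 7 × 1.008 = 7.056
  O: 1 × 15.999 = 15.999
Sum: 7×12.011 + 1×18.998 + 7×1.008 + 1×15.999 = 126.130 → 126.13 g/mol.

126.13 g/mol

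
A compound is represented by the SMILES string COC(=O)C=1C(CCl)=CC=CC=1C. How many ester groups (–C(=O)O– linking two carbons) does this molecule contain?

1

The ester motif appears at heavy-atom position 3 in the SMILES.
Ester count: 1.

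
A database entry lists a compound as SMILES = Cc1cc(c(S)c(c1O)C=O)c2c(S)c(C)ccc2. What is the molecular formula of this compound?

Walk through each heavy atom and fill implicit hydrogens from standard valence (C 4, N 3, O 2, S 2, halogen 1); for lowercase aromatic atoms, an aromatic c carries 1 H when it has two neighbours and 0 H with three, and aromatic n carries 0 H:
  atom 1: C, bond orders sum to 1 (valence 4) → 3 H
  atom 2: aromatic c, 3 neighbours → 0 H
  atom 3: aromatic c, 2 neighbours → 1 H
  atom 4: aromatic c, 3 neighbours → 0 H
  atom 5: aromatic c, 3 neighbours → 0 H
  atom 6: S, bond orders sum to 1 (valence 2) → 1 H
  atom 7: aromatic c, 3 neighbours → 0 H
  atom 8: aromatic c, 3 neighbours → 0 H
  atom 9: O, bond orders sum to 1 (valence 2) → 1 H
  atom 10: C, bond orders sum to 3 (valence 4) → 1 H
  atom 11: O, bond orders sum to 2 (valence 2) → 0 H
  atom 12: aromatic c, 3 neighbours → 0 H
  atom 13: aromatic c, 3 neighbours → 0 H
  atom 14: S, bond orders sum to 1 (valence 2) → 1 H
  atom 15: aromatic c, 3 neighbours → 0 H
  atom 16: C, bond orders sum to 1 (valence 4) → 3 H
  atom 17: aromatic c, 2 neighbours → 1 H
  atom 18: aromatic c, 2 neighbours → 1 H
  atom 19: aromatic c, 2 neighbours → 1 H
Totals → C:15, H:14, O:2, S:2.
In Hill order: C15H14O2S2.

C15H14O2S2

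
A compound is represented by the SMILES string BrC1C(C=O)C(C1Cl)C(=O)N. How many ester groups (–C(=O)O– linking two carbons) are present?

Scan the SMILES for the ester motif — none present.
Groups that are present: 1 aldehyde, 1 amide.

0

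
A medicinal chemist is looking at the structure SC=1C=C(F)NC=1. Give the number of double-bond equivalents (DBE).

3

Degree of unsaturation = (number of rings) + (number of π bonds).
Ring closures in the SMILES: 1.
π bonds: 2 double bonds (each 1 DoU) → 2 DoU from unsaturation.
Total DoU = 1 + 2 = 3.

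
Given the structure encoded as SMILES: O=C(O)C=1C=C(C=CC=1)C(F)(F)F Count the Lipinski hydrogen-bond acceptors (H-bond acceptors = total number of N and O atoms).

N atoms: 0; O atoms: 2.
Lipinski HBA = 0 + 2 = 2.

2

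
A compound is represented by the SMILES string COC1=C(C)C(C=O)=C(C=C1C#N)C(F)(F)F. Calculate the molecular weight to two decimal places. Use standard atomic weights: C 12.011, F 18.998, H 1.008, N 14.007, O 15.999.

First, the molecular formula is C11H8F3NO2 (counting implicit H from valence).
  C: 11 × 12.011 = 132.121
  F: 3 × 18.998 = 56.994
  H: 8 × 1.008 = 8.064
  N: 1 × 14.007 = 14.007
  O: 2 × 15.999 = 31.998
Sum: 11×12.011 + 3×18.998 + 8×1.008 + 1×14.007 + 2×15.999 = 243.184 → 243.18 g/mol.

243.18 g/mol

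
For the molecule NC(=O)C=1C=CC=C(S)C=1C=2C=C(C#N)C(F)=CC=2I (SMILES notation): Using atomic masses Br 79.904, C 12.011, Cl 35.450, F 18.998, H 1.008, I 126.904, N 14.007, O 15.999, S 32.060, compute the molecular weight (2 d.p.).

First, the molecular formula is C14H8FIN2OS (counting implicit H from valence).
  C: 14 × 12.011 = 168.154
  F: 1 × 18.998 = 18.998
  H: 8 × 1.008 = 8.064
  I: 1 × 126.904 = 126.904
  N: 2 × 14.007 = 28.014
  O: 1 × 15.999 = 15.999
  S: 1 × 32.060 = 32.060
Sum: 14×12.011 + 1×18.998 + 8×1.008 + 1×126.904 + 2×14.007 + 1×15.999 + 1×32.060 = 398.193 → 398.19 g/mol.

398.19 g/mol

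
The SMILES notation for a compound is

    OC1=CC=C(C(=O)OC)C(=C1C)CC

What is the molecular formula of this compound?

C11H14O3

Walk through each heavy atom and fill implicit hydrogens from standard valence (C 4, N 3, O 2, S 2, halogen 1):
  atom 1: O, bond orders sum to 1 (valence 2) → 1 H
  atom 2: C, bond orders sum to 4 (valence 4) → 0 H
  atom 3: C, bond orders sum to 3 (valence 4) → 1 H
  atom 4: C, bond orders sum to 3 (valence 4) → 1 H
  atom 5: C, bond orders sum to 4 (valence 4) → 0 H
  atom 6: C, bond orders sum to 4 (valence 4) → 0 H
  atom 7: O, bond orders sum to 2 (valence 2) → 0 H
  atom 8: O, bond orders sum to 2 (valence 2) → 0 H
  atom 9: C, bond orders sum to 1 (valence 4) → 3 H
  atom 10: C, bond orders sum to 4 (valence 4) → 0 H
  atom 11: C, bond orders sum to 4 (valence 4) → 0 H
  atom 12: C, bond orders sum to 1 (valence 4) → 3 H
  atom 13: C, bond orders sum to 2 (valence 4) → 2 H
  atom 14: C, bond orders sum to 1 (valence 4) → 3 H
Totals → C:11, H:14, O:3.
In Hill order: C11H14O3.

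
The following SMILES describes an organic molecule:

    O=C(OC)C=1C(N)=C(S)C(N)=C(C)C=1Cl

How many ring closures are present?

In SMILES, each pair of matching ring-closure digits denotes one ring-closing bond; the number of such bonds equals the number of independent rings.
Ring-closure bonds here: 1.

1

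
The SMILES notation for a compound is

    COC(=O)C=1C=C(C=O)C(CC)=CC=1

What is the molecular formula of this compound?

C11H12O3

Walk through each heavy atom and fill implicit hydrogens from standard valence (C 4, N 3, O 2, S 2, halogen 1):
  atom 1: C, bond orders sum to 1 (valence 4) → 3 H
  atom 2: O, bond orders sum to 2 (valence 2) → 0 H
  atom 3: C, bond orders sum to 4 (valence 4) → 0 H
  atom 4: O, bond orders sum to 2 (valence 2) → 0 H
  atom 5: C, bond orders sum to 4 (valence 4) → 0 H
  atom 6: C, bond orders sum to 3 (valence 4) → 1 H
  atom 7: C, bond orders sum to 4 (valence 4) → 0 H
  atom 8: C, bond orders sum to 3 (valence 4) → 1 H
  atom 9: O, bond orders sum to 2 (valence 2) → 0 H
  atom 10: C, bond orders sum to 4 (valence 4) → 0 H
  atom 11: C, bond orders sum to 2 (valence 4) → 2 H
  atom 12: C, bond orders sum to 1 (valence 4) → 3 H
  atom 13: C, bond orders sum to 3 (valence 4) → 1 H
  atom 14: C, bond orders sum to 3 (valence 4) → 1 H
Totals → C:11, H:12, O:3.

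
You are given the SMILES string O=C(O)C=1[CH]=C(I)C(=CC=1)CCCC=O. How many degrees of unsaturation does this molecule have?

6

Molecular formula: C11H11IO3.
DoU = (2C + 2 + N − H − X) / 2, where X is the halogen count and O/S are ignored.
    = (2·11 + 2 + 0 − 11 − 1) / 2 = 12 / 2 = 6.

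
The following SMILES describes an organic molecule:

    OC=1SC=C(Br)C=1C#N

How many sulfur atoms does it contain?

1

Scan the SMILES for S atoms (remember two-letter symbols like Cl and Br are single atoms).
Sulfur count: 1.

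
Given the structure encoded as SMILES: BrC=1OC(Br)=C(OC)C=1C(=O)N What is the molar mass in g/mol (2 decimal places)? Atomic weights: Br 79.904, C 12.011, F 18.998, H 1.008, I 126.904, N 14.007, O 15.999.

First, the molecular formula is C6H5Br2NO3 (counting implicit H from valence).
  Br: 2 × 79.904 = 159.808
  C: 6 × 12.011 = 72.066
  H: 5 × 1.008 = 5.040
  N: 1 × 14.007 = 14.007
  O: 3 × 15.999 = 47.997
Sum: 2×79.904 + 6×12.011 + 5×1.008 + 1×14.007 + 3×15.999 = 298.918 → 298.92 g/mol.

298.92 g/mol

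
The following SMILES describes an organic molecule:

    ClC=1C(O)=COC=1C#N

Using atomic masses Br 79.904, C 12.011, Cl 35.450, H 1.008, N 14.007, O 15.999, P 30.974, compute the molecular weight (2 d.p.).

First, the molecular formula is C5H2ClNO2 (counting implicit H from valence).
  C: 5 × 12.011 = 60.055
  Cl: 1 × 35.450 = 35.450
  H: 2 × 1.008 = 2.016
  N: 1 × 14.007 = 14.007
  O: 2 × 15.999 = 31.998
Sum: 5×12.011 + 1×35.450 + 2×1.008 + 1×14.007 + 2×15.999 = 143.526 → 143.53 g/mol.

143.53 g/mol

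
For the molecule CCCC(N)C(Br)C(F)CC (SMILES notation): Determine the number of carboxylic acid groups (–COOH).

0

Scan the SMILES for the carboxylic acid motif — none present.
Groups that are present: 1 primary amine.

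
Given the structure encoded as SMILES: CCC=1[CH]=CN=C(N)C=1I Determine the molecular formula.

C7H9IN2

Walk through each heavy atom and fill implicit hydrogens from standard valence (C 4, N 3, O 2, S 2, halogen 1):
  atom 1: C, bond orders sum to 1 (valence 4) → 3 H
  atom 2: C, bond orders sum to 2 (valence 4) → 2 H
  atom 3: C, bond orders sum to 4 (valence 4) → 0 H
  atom 4: C with explicit H count 1
  atom 5: C, bond orders sum to 3 (valence 4) → 1 H
  atom 6: N, bond orders sum to 3 (valence 3) → 0 H
  atom 7: C, bond orders sum to 4 (valence 4) → 0 H
  atom 8: N, bond orders sum to 1 (valence 3) → 2 H
  atom 9: C, bond orders sum to 4 (valence 4) → 0 H
  atom 10: I (halogen, monovalent) → 0 H
Totals → C:7, H:9, I:1, N:2.
In Hill order: C7H9IN2.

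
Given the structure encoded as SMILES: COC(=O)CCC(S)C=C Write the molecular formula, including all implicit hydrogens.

C7H12O2S

Walk through each heavy atom and fill implicit hydrogens from standard valence (C 4, N 3, O 2, S 2, halogen 1):
  atom 1: C, bond orders sum to 1 (valence 4) → 3 H
  atom 2: O, bond orders sum to 2 (valence 2) → 0 H
  atom 3: C, bond orders sum to 4 (valence 4) → 0 H
  atom 4: O, bond orders sum to 2 (valence 2) → 0 H
  atom 5: C, bond orders sum to 2 (valence 4) → 2 H
  atom 6: C, bond orders sum to 2 (valence 4) → 2 H
  atom 7: C, bond orders sum to 3 (valence 4) → 1 H
  atom 8: S, bond orders sum to 1 (valence 2) → 1 H
  atom 9: C, bond orders sum to 3 (valence 4) → 1 H
  atom 10: C, bond orders sum to 2 (valence 4) → 2 H
Totals → C:7, H:12, O:2, S:1.
In Hill order: C7H12O2S.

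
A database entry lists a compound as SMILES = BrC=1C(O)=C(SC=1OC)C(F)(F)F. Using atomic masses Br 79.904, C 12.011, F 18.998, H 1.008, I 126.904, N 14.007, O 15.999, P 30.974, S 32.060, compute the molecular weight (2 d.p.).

First, the molecular formula is C6H4BrF3O2S (counting implicit H from valence).
  Br: 1 × 79.904 = 79.904
  C: 6 × 12.011 = 72.066
  F: 3 × 18.998 = 56.994
  H: 4 × 1.008 = 4.032
  O: 2 × 15.999 = 31.998
  S: 1 × 32.060 = 32.060
Sum: 1×79.904 + 6×12.011 + 3×18.998 + 4×1.008 + 2×15.999 + 1×32.060 = 277.054 → 277.05 g/mol.

277.05 g/mol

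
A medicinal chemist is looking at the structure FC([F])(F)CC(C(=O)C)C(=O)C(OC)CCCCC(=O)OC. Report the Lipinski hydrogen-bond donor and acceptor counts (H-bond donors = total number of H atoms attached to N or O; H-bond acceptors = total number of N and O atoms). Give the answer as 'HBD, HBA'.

Donors: find every N or O and count the H atoms it carries.
  atom 8 (O): bond orders sum to 2 → 0 H
  atom 11 (O): bond orders sum to 2 → 0 H
  atom 13 (O): bond orders sum to 2 → 0 H
  atom 20 (O): bond orders sum to 2 → 0 H
  atom 21 (O): bond orders sum to 2 → 0 H
Lipinski HBD = 0.
Acceptors: N atoms = 0, O atoms = 5 → HBA = 5.

0, 5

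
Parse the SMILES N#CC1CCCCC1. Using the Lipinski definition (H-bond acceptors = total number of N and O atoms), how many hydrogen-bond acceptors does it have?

N atoms: 1; O atoms: 0.
Lipinski HBA = 1 + 0 = 1.

1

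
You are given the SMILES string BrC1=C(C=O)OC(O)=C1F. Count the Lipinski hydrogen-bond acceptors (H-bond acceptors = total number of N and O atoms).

3

N atoms: 0; O atoms: 3.
Lipinski HBA = 0 + 3 = 3.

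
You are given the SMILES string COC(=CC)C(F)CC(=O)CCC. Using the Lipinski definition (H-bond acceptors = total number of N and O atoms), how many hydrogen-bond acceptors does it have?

2

N atoms: 0; O atoms: 2.
Lipinski HBA = 0 + 2 = 2.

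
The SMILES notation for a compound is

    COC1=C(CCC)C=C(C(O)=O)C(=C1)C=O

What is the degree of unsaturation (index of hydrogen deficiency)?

6

Degree of unsaturation = (number of rings) + (number of π bonds).
Ring closures in the SMILES: 1.
π bonds: 5 double bonds (each 1 DoU) → 5 DoU from unsaturation.
Total DoU = 1 + 5 = 6.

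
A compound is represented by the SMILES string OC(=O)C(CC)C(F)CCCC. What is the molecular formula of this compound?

Walk through each heavy atom and fill implicit hydrogens from standard valence (C 4, N 3, O 2, S 2, halogen 1):
  atom 1: O, bond orders sum to 1 (valence 2) → 1 H
  atom 2: C, bond orders sum to 4 (valence 4) → 0 H
  atom 3: O, bond orders sum to 2 (valence 2) → 0 H
  atom 4: C, bond orders sum to 3 (valence 4) → 1 H
  atom 5: C, bond orders sum to 2 (valence 4) → 2 H
  atom 6: C, bond orders sum to 1 (valence 4) → 3 H
  atom 7: C, bond orders sum to 3 (valence 4) → 1 H
  atom 8: F (halogen, monovalent) → 0 H
  atom 9: C, bond orders sum to 2 (valence 4) → 2 H
  atom 10: C, bond orders sum to 2 (valence 4) → 2 H
  atom 11: C, bond orders sum to 2 (valence 4) → 2 H
  atom 12: C, bond orders sum to 1 (valence 4) → 3 H
Totals → C:9, H:17, F:1, O:2.

C9H17FO2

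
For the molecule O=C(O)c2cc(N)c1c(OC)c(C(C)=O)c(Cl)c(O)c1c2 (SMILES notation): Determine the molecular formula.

Walk through each heavy atom and fill implicit hydrogens from standard valence (C 4, N 3, O 2, S 2, halogen 1); for lowercase aromatic atoms, an aromatic c carries 1 H when it has two neighbours and 0 H with three, and aromatic n carries 0 H:
  atom 1: O, bond orders sum to 2 (valence 2) → 0 H
  atom 2: C, bond orders sum to 4 (valence 4) → 0 H
  atom 3: O, bond orders sum to 1 (valence 2) → 1 H
  atom 4: aromatic c, 3 neighbours → 0 H
  atom 5: aromatic c, 2 neighbours → 1 H
  atom 6: aromatic c, 3 neighbours → 0 H
  atom 7: N, bond orders sum to 1 (valence 3) → 2 H
  atom 8: aromatic c, 3 neighbours → 0 H
  atom 9: aromatic c, 3 neighbours → 0 H
  atom 10: O, bond orders sum to 2 (valence 2) → 0 H
  atom 11: C, bond orders sum to 1 (valence 4) → 3 H
  atom 12: aromatic c, 3 neighbours → 0 H
  atom 13: C, bond orders sum to 4 (valence 4) → 0 H
  atom 14: C, bond orders sum to 1 (valence 4) → 3 H
  atom 15: O, bond orders sum to 2 (valence 2) → 0 H
  atom 16: aromatic c, 3 neighbours → 0 H
  atom 17: Cl (halogen, monovalent) → 0 H
  atom 18: aromatic c, 3 neighbours → 0 H
  atom 19: O, bond orders sum to 1 (valence 2) → 1 H
  atom 20: aromatic c, 3 neighbours → 0 H
  atom 21: aromatic c, 2 neighbours → 1 H
Totals → C:14, H:12, Cl:1, N:1, O:5.

C14H12ClNO5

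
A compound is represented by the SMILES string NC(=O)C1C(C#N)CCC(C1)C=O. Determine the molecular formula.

Walk through each heavy atom and fill implicit hydrogens from standard valence (C 4, N 3, O 2, S 2, halogen 1):
  atom 1: N, bond orders sum to 1 (valence 3) → 2 H
  atom 2: C, bond orders sum to 4 (valence 4) → 0 H
  atom 3: O, bond orders sum to 2 (valence 2) → 0 H
  atom 4: C, bond orders sum to 3 (valence 4) → 1 H
  atom 5: C, bond orders sum to 3 (valence 4) → 1 H
  atom 6: C, bond orders sum to 4 (valence 4) → 0 H
  atom 7: N, bond orders sum to 3 (valence 3) → 0 H
  atom 8: C, bond orders sum to 2 (valence 4) → 2 H
  atom 9: C, bond orders sum to 2 (valence 4) → 2 H
  atom 10: C, bond orders sum to 3 (valence 4) → 1 H
  atom 11: C, bond orders sum to 2 (valence 4) → 2 H
  atom 12: C, bond orders sum to 3 (valence 4) → 1 H
  atom 13: O, bond orders sum to 2 (valence 2) → 0 H
Totals → C:9, H:12, N:2, O:2.
In Hill order: C9H12N2O2.

C9H12N2O2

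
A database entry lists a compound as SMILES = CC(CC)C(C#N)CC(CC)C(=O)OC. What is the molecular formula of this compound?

Walk through each heavy atom and fill implicit hydrogens from standard valence (C 4, N 3, O 2, S 2, halogen 1):
  atom 1: C, bond orders sum to 1 (valence 4) → 3 H
  atom 2: C, bond orders sum to 3 (valence 4) → 1 H
  atom 3: C, bond orders sum to 2 (valence 4) → 2 H
  atom 4: C, bond orders sum to 1 (valence 4) → 3 H
  atom 5: C, bond orders sum to 3 (valence 4) → 1 H
  atom 6: C, bond orders sum to 4 (valence 4) → 0 H
  atom 7: N, bond orders sum to 3 (valence 3) → 0 H
  atom 8: C, bond orders sum to 2 (valence 4) → 2 H
  atom 9: C, bond orders sum to 3 (valence 4) → 1 H
  atom 10: C, bond orders sum to 2 (valence 4) → 2 H
  atom 11: C, bond orders sum to 1 (valence 4) → 3 H
  atom 12: C, bond orders sum to 4 (valence 4) → 0 H
  atom 13: O, bond orders sum to 2 (valence 2) → 0 H
  atom 14: O, bond orders sum to 2 (valence 2) → 0 H
  atom 15: C, bond orders sum to 1 (valence 4) → 3 H
Totals → C:12, H:21, N:1, O:2.

C12H21NO2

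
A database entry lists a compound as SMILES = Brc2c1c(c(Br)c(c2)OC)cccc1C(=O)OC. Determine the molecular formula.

Walk through each heavy atom and fill implicit hydrogens from standard valence (C 4, N 3, O 2, S 2, halogen 1); for lowercase aromatic atoms, an aromatic c carries 1 H when it has two neighbours and 0 H with three, and aromatic n carries 0 H:
  atom 1: Br (halogen, monovalent) → 0 H
  atom 2: aromatic c, 3 neighbours → 0 H
  atom 3: aromatic c, 3 neighbours → 0 H
  atom 4: aromatic c, 3 neighbours → 0 H
  atom 5: aromatic c, 3 neighbours → 0 H
  atom 6: Br (halogen, monovalent) → 0 H
  atom 7: aromatic c, 3 neighbours → 0 H
  atom 8: aromatic c, 2 neighbours → 1 H
  atom 9: O, bond orders sum to 2 (valence 2) → 0 H
  atom 10: C, bond orders sum to 1 (valence 4) → 3 H
  atom 11: aromatic c, 2 neighbours → 1 H
  atom 12: aromatic c, 2 neighbours → 1 H
  atom 13: aromatic c, 2 neighbours → 1 H
  atom 14: aromatic c, 3 neighbours → 0 H
  atom 15: C, bond orders sum to 4 (valence 4) → 0 H
  atom 16: O, bond orders sum to 2 (valence 2) → 0 H
  atom 17: O, bond orders sum to 2 (valence 2) → 0 H
  atom 18: C, bond orders sum to 1 (valence 4) → 3 H
Totals → C:13, H:10, Br:2, O:3.

C13H10Br2O3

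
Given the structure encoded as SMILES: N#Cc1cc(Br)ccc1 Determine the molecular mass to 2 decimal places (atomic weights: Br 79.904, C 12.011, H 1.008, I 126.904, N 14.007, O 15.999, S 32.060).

First, the molecular formula is C7H4BrN (counting implicit H from valence).
  Br: 1 × 79.904 = 79.904
  C: 7 × 12.011 = 84.077
  H: 4 × 1.008 = 4.032
  N: 1 × 14.007 = 14.007
Sum: 1×79.904 + 7×12.011 + 4×1.008 + 1×14.007 = 182.020 → 182.02 g/mol.

182.02 g/mol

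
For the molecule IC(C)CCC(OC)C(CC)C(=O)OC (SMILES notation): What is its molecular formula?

C11H21IO3

Walk through each heavy atom and fill implicit hydrogens from standard valence (C 4, N 3, O 2, S 2, halogen 1):
  atom 1: I (halogen, monovalent) → 0 H
  atom 2: C, bond orders sum to 3 (valence 4) → 1 H
  atom 3: C, bond orders sum to 1 (valence 4) → 3 H
  atom 4: C, bond orders sum to 2 (valence 4) → 2 H
  atom 5: C, bond orders sum to 2 (valence 4) → 2 H
  atom 6: C, bond orders sum to 3 (valence 4) → 1 H
  atom 7: O, bond orders sum to 2 (valence 2) → 0 H
  atom 8: C, bond orders sum to 1 (valence 4) → 3 H
  atom 9: C, bond orders sum to 3 (valence 4) → 1 H
  atom 10: C, bond orders sum to 2 (valence 4) → 2 H
  atom 11: C, bond orders sum to 1 (valence 4) → 3 H
  atom 12: C, bond orders sum to 4 (valence 4) → 0 H
  atom 13: O, bond orders sum to 2 (valence 2) → 0 H
  atom 14: O, bond orders sum to 2 (valence 2) → 0 H
  atom 15: C, bond orders sum to 1 (valence 4) → 3 H
Totals → C:11, H:21, I:1, O:3.
In Hill order: C11H21IO3.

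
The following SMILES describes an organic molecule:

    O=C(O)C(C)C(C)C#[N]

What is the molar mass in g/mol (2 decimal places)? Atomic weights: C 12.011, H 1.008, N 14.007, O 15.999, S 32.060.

127.14 g/mol

First, the molecular formula is C6H9NO2 (counting implicit H from valence).
  C: 6 × 12.011 = 72.066
  H: 9 × 1.008 = 9.072
  N: 1 × 14.007 = 14.007
  O: 2 × 15.999 = 31.998
Sum: 6×12.011 + 9×1.008 + 1×14.007 + 2×15.999 = 127.143 → 127.14 g/mol.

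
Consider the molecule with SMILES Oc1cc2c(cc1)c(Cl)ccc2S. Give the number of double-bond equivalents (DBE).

7

Molecular formula: C10H7ClOS.
DoU = (2C + 2 + N − H − X) / 2, where X is the halogen count and O/S are ignored.
    = (2·10 + 2 + 0 − 7 − 1) / 2 = 14 / 2 = 7.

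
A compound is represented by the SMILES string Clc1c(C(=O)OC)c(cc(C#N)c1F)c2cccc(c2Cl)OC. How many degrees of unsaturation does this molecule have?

Molecular formula: C16H10Cl2FNO3.
DoU = (2C + 2 + N − H − X) / 2, where X is the halogen count and O/S are ignored.
    = (2·16 + 2 + 1 − 10 − 3) / 2 = 22 / 2 = 11.

11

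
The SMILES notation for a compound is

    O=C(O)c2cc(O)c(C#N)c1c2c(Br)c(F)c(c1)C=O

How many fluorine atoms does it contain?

1

Scan the SMILES for F atoms (remember two-letter symbols like Cl and Br are single atoms).
Fluorine count: 1.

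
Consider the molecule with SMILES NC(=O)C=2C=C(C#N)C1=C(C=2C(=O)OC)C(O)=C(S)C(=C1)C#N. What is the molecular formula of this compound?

C15H9N3O4S

Walk through each heavy atom and fill implicit hydrogens from standard valence (C 4, N 3, O 2, S 2, halogen 1):
  atom 1: N, bond orders sum to 1 (valence 3) → 2 H
  atom 2: C, bond orders sum to 4 (valence 4) → 0 H
  atom 3: O, bond orders sum to 2 (valence 2) → 0 H
  atom 4: C, bond orders sum to 4 (valence 4) → 0 H
  atom 5: C, bond orders sum to 3 (valence 4) → 1 H
  atom 6: C, bond orders sum to 4 (valence 4) → 0 H
  atom 7: C, bond orders sum to 4 (valence 4) → 0 H
  atom 8: N, bond orders sum to 3 (valence 3) → 0 H
  atom 9: C, bond orders sum to 4 (valence 4) → 0 H
  atom 10: C, bond orders sum to 4 (valence 4) → 0 H
  atom 11: C, bond orders sum to 4 (valence 4) → 0 H
  atom 12: C, bond orders sum to 4 (valence 4) → 0 H
  atom 13: O, bond orders sum to 2 (valence 2) → 0 H
  atom 14: O, bond orders sum to 2 (valence 2) → 0 H
  atom 15: C, bond orders sum to 1 (valence 4) → 3 H
  atom 16: C, bond orders sum to 4 (valence 4) → 0 H
  atom 17: O, bond orders sum to 1 (valence 2) → 1 H
  atom 18: C, bond orders sum to 4 (valence 4) → 0 H
  atom 19: S, bond orders sum to 1 (valence 2) → 1 H
  atom 20: C, bond orders sum to 4 (valence 4) → 0 H
  atom 21: C, bond orders sum to 3 (valence 4) → 1 H
  atom 22: C, bond orders sum to 4 (valence 4) → 0 H
  atom 23: N, bond orders sum to 3 (valence 3) → 0 H
Totals → C:15, H:9, N:3, O:4, S:1.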